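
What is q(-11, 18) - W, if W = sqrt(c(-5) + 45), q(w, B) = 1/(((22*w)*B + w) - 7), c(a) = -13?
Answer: -1/4374 - 4*sqrt(2) ≈ -5.6571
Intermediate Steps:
q(w, B) = 1/(-7 + w + 22*B*w) (q(w, B) = 1/((22*B*w + w) - 7) = 1/((w + 22*B*w) - 7) = 1/(-7 + w + 22*B*w))
W = 4*sqrt(2) (W = sqrt(-13 + 45) = sqrt(32) = 4*sqrt(2) ≈ 5.6569)
q(-11, 18) - W = 1/(-7 - 11 + 22*18*(-11)) - 4*sqrt(2) = 1/(-7 - 11 - 4356) - 4*sqrt(2) = 1/(-4374) - 4*sqrt(2) = -1/4374 - 4*sqrt(2)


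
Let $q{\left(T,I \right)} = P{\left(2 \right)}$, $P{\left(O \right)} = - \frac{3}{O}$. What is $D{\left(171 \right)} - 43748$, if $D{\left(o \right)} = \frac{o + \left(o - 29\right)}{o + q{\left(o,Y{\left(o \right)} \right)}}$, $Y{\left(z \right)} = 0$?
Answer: $- \frac{14829946}{339} \approx -43746.0$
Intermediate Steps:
$q{\left(T,I \right)} = - \frac{3}{2}$
$D{\left(o \right)} = \frac{-29 + 2 o}{- \frac{3}{2} + o}$ ($D{\left(o \right)} = \frac{o + \left(o - 29\right)}{o - \frac{3}{2}} = \frac{o + \left(-29 + o\right)}{- \frac{3}{2} + o} = \frac{-29 + 2 o}{- \frac{3}{2} + o}$)
$D{\left(171 \right)} - 43748 = \frac{2 \left(-29 + 2 \cdot 171\right)}{-3 + 2 \cdot 171} - 43748 = \frac{2 \left(-29 + 342\right)}{-3 + 342} - 43748 = 2 \cdot \frac{1}{339} \cdot 313 - 43748 = \frac{626}{339} - 43748 = - \frac{14829946}{339}$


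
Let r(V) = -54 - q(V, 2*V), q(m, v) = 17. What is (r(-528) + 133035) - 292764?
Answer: -159800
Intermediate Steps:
r(V) = -71 (r(V) = -54 - 1*17 = -54 - 17 = -71)
(r(-528) + 133035) - 292764 = (-71 + 133035) - 292764 = 132964 - 292764 = -159800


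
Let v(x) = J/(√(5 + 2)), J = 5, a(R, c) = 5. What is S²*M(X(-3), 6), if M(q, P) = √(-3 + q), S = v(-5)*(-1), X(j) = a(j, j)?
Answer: 25*√2/7 ≈ 5.0508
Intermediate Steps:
X(j) = 5
v(x) = 5*√7/7 (v(x) = 5/(√(5 + 2)) = 5/(√7) = 5*(√7/7) = 5*√7/7)
S = -5*√7/7 (S = (5*√7/7)*(-1) = -5*√7/7 ≈ -1.8898)
S²*M(X(-3), 6) = (-5*√7/7)²*√(-3 + 5) = 25*√2/7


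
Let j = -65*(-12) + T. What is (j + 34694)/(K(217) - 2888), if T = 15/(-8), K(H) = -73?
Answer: -283777/23688 ≈ -11.980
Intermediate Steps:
T = -15/8 (T = 15*(-⅛) = -15/8 ≈ -1.8750)
j = 6225/8 (j = -65*(-12) - 15/8 = 780 - 15/8 = 6225/8 ≈ 778.13)
(j + 34694)/(K(217) - 2888) = (6225/8 + 34694)/(-73 - 2888) = (283777/8)/(-2961) = (283777/8)*(-1/2961) = -283777/23688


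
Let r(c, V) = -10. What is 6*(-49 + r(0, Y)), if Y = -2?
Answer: -354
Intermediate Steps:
6*(-49 + r(0, Y)) = 6*(-49 - 10) = 6*(-59) = -354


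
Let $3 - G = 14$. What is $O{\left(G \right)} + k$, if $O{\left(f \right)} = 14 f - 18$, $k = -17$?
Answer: $-189$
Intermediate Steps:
$G = -11$ ($G = 3 - 14 = -11$)
$O{\left(f \right)} = -18 + 14 f$
$O{\left(G \right)} + k = \left(-18 + 14 \left(-11\right)\right) - 17 = \left(-18 - 154\right) - 17 = -172 - 17 = -189$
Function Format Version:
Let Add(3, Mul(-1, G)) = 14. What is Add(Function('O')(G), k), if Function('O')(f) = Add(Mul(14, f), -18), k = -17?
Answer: -189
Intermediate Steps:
G = -11 (G = Add(3, Mul(-1, 14)) = Add(3, -14) = -11)
Function('O')(f) = Add(-18, Mul(14, f))
Add(Function('O')(G), k) = Add(Add(-18, Mul(14, -11)), -17) = Add(Add(-18, -154), -17) = Add(-172, -17) = -189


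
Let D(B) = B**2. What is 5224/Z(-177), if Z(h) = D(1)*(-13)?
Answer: -5224/13 ≈ -401.85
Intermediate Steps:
Z(h) = -13 (Z(h) = 1**2*(-13) = 1*(-13) = -13)
5224/Z(-177) = 5224/(-13) = 5224*(-1/13) = -5224/13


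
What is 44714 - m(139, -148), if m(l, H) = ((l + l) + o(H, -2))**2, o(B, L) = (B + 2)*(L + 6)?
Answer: -48922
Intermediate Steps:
o(B, L) = (2 + B)*(6 + L)
m(l, H) = (8 + 2*l + 4*H)**2 (m(l, H) = ((l + l) + (12 + 2*(-2) + 6*H + H*(-2)))**2 = (2*l + (12 - 4 + 6*H - 2*H))**2 = (2*l + (8 + 4*H))**2 = (8 + 2*l + 4*H)**2)
44714 - m(139, -148) = 44714 - 4*(4 + 139 + 2*(-148))**2 = 44714 - 4*(4 + 139 - 296)**2 = 44714 - 4*(-153)**2 = 44714 - 4*23409 = 44714 - 1*93636 = 44714 - 93636 = -48922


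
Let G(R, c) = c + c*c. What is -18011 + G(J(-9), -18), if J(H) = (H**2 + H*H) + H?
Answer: -17705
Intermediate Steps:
J(H) = H + 2*H**2 (J(H) = (H**2 + H**2) + H = 2*H**2 + H = H + 2*H**2)
G(R, c) = c + c**2
-18011 + G(J(-9), -18) = -18011 - 18*(1 - 18) = -18011 - 18*(-17) = -18011 + 306 = -17705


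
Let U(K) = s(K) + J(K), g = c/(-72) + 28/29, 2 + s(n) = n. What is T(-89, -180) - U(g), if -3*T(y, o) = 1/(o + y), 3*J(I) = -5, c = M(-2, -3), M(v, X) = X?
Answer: 498151/187224 ≈ 2.6607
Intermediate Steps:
s(n) = -2 + n
c = -3
J(I) = -5/3 (J(I) = (⅓)*(-5) = -5/3)
T(y, o) = -1/(3*(o + y))
g = 701/696 (g = -3/(-72) + 28/29 = -3*(-1/72) + 28*(1/29) = 1/24 + 28/29 = 701/696 ≈ 1.0072)
U(K) = -11/3 + K (U(K) = (-2 + K) - 5/3 = -11/3 + K)
T(-89, -180) - U(g) = -1/(3*(-180) + 3*(-89)) - (-11/3 + 701/696) = -1/(-540 - 267) - 1*(-617/232) = -1/(-807) + 617/232 = -1*(-1/807) + 617/232 = 1/807 + 617/232 = 498151/187224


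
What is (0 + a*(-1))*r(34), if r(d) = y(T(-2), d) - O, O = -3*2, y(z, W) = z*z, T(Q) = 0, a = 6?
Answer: -36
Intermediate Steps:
y(z, W) = z**2
O = -6
r(d) = 6 (r(d) = 0**2 - 1*(-6) = 0 + 6 = 6)
(0 + a*(-1))*r(34) = (0 + 6*(-1))*6 = (0 - 6)*6 = -6*6 = -36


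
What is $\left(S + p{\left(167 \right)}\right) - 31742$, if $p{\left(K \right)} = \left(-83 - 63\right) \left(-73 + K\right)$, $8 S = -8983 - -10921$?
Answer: $- \frac{180895}{4} \approx -45224.0$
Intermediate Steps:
$S = \frac{969}{4}$ ($S = \frac{-8983 - -10921}{8} = \frac{-8983 + 10921}{8} = \frac{1}{8} \cdot 1938 = \frac{969}{4} \approx 242.25$)
$p{\left(K \right)} = 10658 - 146 K$ ($p{\left(K \right)} = - 146 \left(-73 + K\right) = 10658 - 146 K$)
$\left(S + p{\left(167 \right)}\right) - 31742 = \left(\frac{969}{4} + \left(10658 - 24382\right)\right) - 31742 = \left(\frac{969}{4} - 13724\right) - 31742 = - \frac{53927}{4} - 31742 = - \frac{180895}{4}$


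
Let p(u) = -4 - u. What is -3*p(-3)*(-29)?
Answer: -87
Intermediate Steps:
-3*p(-3)*(-29) = -3*(-4 - 1*(-3))*(-29) = -3*(-4 + 3)*(-29) = -3*(-1)*(-29) = 3*(-29) = -87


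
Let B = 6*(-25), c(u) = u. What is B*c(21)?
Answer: -3150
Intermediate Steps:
B = -150
B*c(21) = -150*21 = -3150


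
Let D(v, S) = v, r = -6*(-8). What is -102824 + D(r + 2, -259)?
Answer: -102774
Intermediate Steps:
r = 48
-102824 + D(r + 2, -259) = -102824 + (48 + 2) = -102824 + 50 = -102774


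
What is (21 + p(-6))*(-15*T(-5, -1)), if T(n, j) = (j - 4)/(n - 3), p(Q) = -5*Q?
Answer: -3825/8 ≈ -478.13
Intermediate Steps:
T(n, j) = (-4 + j)/(-3 + n)
(21 + p(-6))*(-15*T(-5, -1)) = (21 - 5*(-6))*(-15*(-4 - 1)/(-3 - 5)) = (21 + 30)*(-15*(-5)/(-8)) = 51*(-(-15)*(-5)/8) = 51*(-15*5/8) = 51*(-75/8) = -3825/8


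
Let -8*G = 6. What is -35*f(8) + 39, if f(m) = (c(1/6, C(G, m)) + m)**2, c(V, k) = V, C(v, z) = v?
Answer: -82631/36 ≈ -2295.3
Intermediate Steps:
G = -3/4 (G = -1/8*6 = -3/4 ≈ -0.75000)
f(m) = (1/6 + m)**2
-35*f(8) + 39 = -35*(1 + 6*8)**2/36 + 39 = -35*(1 + 48)**2/36 + 39 = -35*49**2/36 + 39 = -35*2401/36 + 39 = -84035/36 + 39 = -82631/36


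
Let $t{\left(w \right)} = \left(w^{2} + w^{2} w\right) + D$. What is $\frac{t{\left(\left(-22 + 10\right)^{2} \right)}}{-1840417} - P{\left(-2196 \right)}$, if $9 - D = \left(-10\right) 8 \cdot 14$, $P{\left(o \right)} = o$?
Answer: $\frac{4038547883}{1840417} \approx 2194.4$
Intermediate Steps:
$D = 1129$ ($D = 9 - \left(-10\right) 8 \cdot 14 = 9 - \left(-80\right) 14 = 9 - -1120 = 9 + 1120 = 1129$)
$t{\left(w \right)} = 1129 + w^{2} + w^{3}$ ($t{\left(w \right)} = \left(w^{2} + w^{2} w\right) + 1129 = \left(w^{2} + w^{3}\right) + 1129 = 1129 + w^{2} + w^{3}$)
$\frac{t{\left(\left(-22 + 10\right)^{2} \right)}}{-1840417} - P{\left(-2196 \right)} = \frac{1129 + \left(\left(-22 + 10\right)^{2}\right)^{2} + \left(\left(-22 + 10\right)^{2}\right)^{3}}{-1840417} - -2196 = \left(1129 + \left(\left(-12\right)^{2}\right)^{2} + \left(\left(-12\right)^{2}\right)^{3}\right) \left(- \frac{1}{1840417}\right) + 2196 = \left(1129 + 144^{2} + 144^{3}\right) \left(- \frac{1}{1840417}\right) + 2196 = \left(1129 + 20736 + 2985984\right) \left(- \frac{1}{1840417}\right) + 2196 = 3007849 \left(- \frac{1}{1840417}\right) + 2196 = - \frac{3007849}{1840417} + 2196 = \frac{4038547883}{1840417}$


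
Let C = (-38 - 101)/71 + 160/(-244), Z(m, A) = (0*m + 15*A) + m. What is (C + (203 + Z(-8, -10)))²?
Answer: 33700147776/18757561 ≈ 1796.6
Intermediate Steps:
Z(m, A) = m + 15*A (Z(m, A) = (0 + 15*A) + m = 15*A + m = m + 15*A)
C = -11319/4331 (C = -139*1/71 + 160*(-1/244) = -139/71 - 40/61 = -11319/4331 ≈ -2.6135)
(C + (203 + Z(-8, -10)))² = (-11319/4331 + (203 + (-8 + 15*(-10))))² = (-11319/4331 + (203 + (-8 - 150)))² = (-11319/4331 + (203 - 158))² = (-11319/4331 + 45)² = (183576/4331)² = 33700147776/18757561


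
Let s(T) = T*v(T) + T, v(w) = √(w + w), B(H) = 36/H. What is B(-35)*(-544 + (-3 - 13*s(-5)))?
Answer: 17352/35 - 468*I*√10/7 ≈ 495.77 - 211.42*I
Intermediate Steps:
v(w) = √2*√w (v(w) = √(2*w) = √2*√w)
s(T) = T + √2*T^(3/2) (s(T) = T*(√2*√T) + T = √2*T^(3/2) + T = T + √2*T^(3/2))
B(-35)*(-544 + (-3 - 13*s(-5))) = (36/(-35))*(-544 + (-3 - 13*(-5 + √2*(-5)^(3/2)))) = (36*(-1/35))*(-544 + (-3 - 13*(-5 + √2*(-5*I*√5)))) = -36*(-544 + (-3 - 13*(-5 - 5*I*√10)))/35 = -36*(-544 + (-3 + (65 + 65*I*√10)))/35 = -36*(-544 + (62 + 65*I*√10))/35 = -36*(-482 + 65*I*√10)/35 = 17352/35 - 468*I*√10/7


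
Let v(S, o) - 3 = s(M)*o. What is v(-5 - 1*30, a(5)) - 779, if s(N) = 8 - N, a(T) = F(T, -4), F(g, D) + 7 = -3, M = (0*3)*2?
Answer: -856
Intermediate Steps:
M = 0 (M = 0*2 = 0)
F(g, D) = -10 (F(g, D) = -7 - 3 = -10)
a(T) = -10
v(S, o) = 3 + 8*o (v(S, o) = 3 + (8 - 1*0)*o = 3 + (8 + 0)*o = 3 + 8*o)
v(-5 - 1*30, a(5)) - 779 = (3 + 8*(-10)) - 779 = (3 - 80) - 779 = -77 - 779 = -856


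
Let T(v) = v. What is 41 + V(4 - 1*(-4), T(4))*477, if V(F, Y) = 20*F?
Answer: 76361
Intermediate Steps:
41 + V(4 - 1*(-4), T(4))*477 = 41 + (20*(4 - 1*(-4)))*477 = 41 + (20*(4 + 4))*477 = 41 + (20*8)*477 = 41 + 160*477 = 41 + 76320 = 76361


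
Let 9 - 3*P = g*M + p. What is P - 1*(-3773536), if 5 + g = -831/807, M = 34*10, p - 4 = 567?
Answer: 1015214618/269 ≈ 3.7740e+6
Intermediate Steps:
p = 571 (p = 4 + 567 = 571)
M = 340
g = -1622/269 (g = -5 - 831/807 = -5 - 831*1/807 = -5 - 277/269 = -1622/269 ≈ -6.0297)
P = 133434/269 (P = 3 - (-1622/269*340 + 571)/3 = 3 - (-551480/269 + 571)/3 = 3 - 1/3*(-397881/269) = 3 + 132627/269 = 133434/269 ≈ 496.04)
P - 1*(-3773536) = 133434/269 - 1*(-3773536) = 133434/269 + 3773536 = 1015214618/269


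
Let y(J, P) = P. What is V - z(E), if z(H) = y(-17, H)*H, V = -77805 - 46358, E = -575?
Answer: -454788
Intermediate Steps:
V = -124163
z(H) = H² (z(H) = H*H = H²)
V - z(E) = -124163 - 1*(-575)² = -124163 - 1*330625 = -124163 - 330625 = -454788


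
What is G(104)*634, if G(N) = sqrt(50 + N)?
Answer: 634*sqrt(154) ≈ 7867.7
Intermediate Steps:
G(104)*634 = sqrt(50 + 104)*634 = sqrt(154)*634 = 634*sqrt(154)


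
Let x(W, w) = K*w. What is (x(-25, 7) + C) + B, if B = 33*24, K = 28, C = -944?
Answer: 44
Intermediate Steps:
x(W, w) = 28*w
B = 792
(x(-25, 7) + C) + B = (28*7 - 944) + 792 = (196 - 944) + 792 = -748 + 792 = 44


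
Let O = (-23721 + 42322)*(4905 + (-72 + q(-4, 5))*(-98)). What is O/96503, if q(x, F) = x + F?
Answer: 20060333/8773 ≈ 2286.6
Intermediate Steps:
q(x, F) = F + x
O = 220663663 (O = (-23721 + 42322)*(4905 + (-72 + (5 - 4))*(-98)) = 18601*(4905 + (-72 + 1)*(-98)) = 18601*(4905 - 71*(-98)) = 18601*(4905 + 6958) = 18601*11863 = 220663663)
O/96503 = 220663663/96503 = 220663663*(1/96503) = 20060333/8773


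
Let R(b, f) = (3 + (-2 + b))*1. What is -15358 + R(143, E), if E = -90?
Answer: -15214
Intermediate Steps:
R(b, f) = 1 + b (R(b, f) = (1 + b)*1 = 1 + b)
-15358 + R(143, E) = -15358 + (1 + 143) = -15358 + 144 = -15214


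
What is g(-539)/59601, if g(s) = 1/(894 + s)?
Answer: 1/21158355 ≈ 4.7263e-8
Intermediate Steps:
g(-539)/59601 = 1/((894 - 539)*59601) = (1/59601)/355 = (1/355)*(1/59601) = 1/21158355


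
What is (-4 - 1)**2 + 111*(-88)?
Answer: -9743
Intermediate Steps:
(-4 - 1)**2 + 111*(-88) = (-5)**2 - 9768 = 25 - 9768 = -9743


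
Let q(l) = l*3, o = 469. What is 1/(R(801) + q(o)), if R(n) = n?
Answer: 1/2208 ≈ 0.00045290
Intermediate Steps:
q(l) = 3*l
1/(R(801) + q(o)) = 1/(801 + 3*469) = 1/(801 + 1407) = 1/2208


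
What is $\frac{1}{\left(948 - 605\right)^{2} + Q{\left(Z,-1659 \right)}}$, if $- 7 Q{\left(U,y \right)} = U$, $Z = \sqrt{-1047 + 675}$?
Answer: $\frac{5764801}{678223073221} + \frac{14 i \sqrt{93}}{678223073221} \approx 8.4999 \cdot 10^{-6} + 1.9907 \cdot 10^{-10} i$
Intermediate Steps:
$Z = 2 i \sqrt{93}$ ($Z = \sqrt{-372} = 2 i \sqrt{93} \approx 19.287 i$)
$Q{\left(U,y \right)} = - \frac{U}{7}$
$\frac{1}{\left(948 - 605\right)^{2} + Q{\left(Z,-1659 \right)}} = \frac{1}{\left(948 - 605\right)^{2} - \frac{2 i \sqrt{93}}{7}} = \frac{1}{343^{2} - \frac{2 i \sqrt{93}}{7}} = \frac{1}{117649 - \frac{2 i \sqrt{93}}{7}}$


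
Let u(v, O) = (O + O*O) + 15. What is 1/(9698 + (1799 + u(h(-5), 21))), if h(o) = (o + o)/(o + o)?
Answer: 1/11974 ≈ 8.3514e-5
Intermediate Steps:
h(o) = 1 (h(o) = (2*o)/((2*o)) = (2*o)*(1/(2*o)) = 1)
u(v, O) = 15 + O + O² (u(v, O) = (O + O²) + 15 = 15 + O + O²)
1/(9698 + (1799 + u(h(-5), 21))) = 1/(9698 + (1799 + (15 + 21 + 21²))) = 1/(9698 + (1799 + (15 + 21 + 441))) = 1/(9698 + (1799 + 477)) = 1/(9698 + 2276) = 1/11974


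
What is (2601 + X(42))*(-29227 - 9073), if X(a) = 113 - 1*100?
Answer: -100116200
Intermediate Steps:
X(a) = 13 (X(a) = 113 - 100 = 13)
(2601 + X(42))*(-29227 - 9073) = (2601 + 13)*(-29227 - 9073) = 2614*(-38300) = -100116200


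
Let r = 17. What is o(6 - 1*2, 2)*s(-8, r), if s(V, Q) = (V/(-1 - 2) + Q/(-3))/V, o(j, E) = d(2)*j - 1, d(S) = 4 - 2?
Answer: 21/8 ≈ 2.6250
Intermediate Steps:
d(S) = 2
o(j, E) = -1 + 2*j (o(j, E) = 2*j - 1 = -1 + 2*j)
s(V, Q) = (-Q/3 - V/3)/V (s(V, Q) = (V/(-3) + Q*(-1/3))/V = (V*(-1/3) - Q/3)/V = (-V/3 - Q/3)/V = (-Q/3 - V/3)/V)
o(6 - 1*2, 2)*s(-8, r) = (-1 + 2*(6 - 1*2))*((1/3)*(-1*17 - 1*(-8))/(-8)) = (-1 + 2*(6 - 2))*((1/3)*(-1/8)*(-17 + 8)) = (-1 + 2*4)*((1/3)*(-1/8)*(-9)) = (-1 + 8)*(3/8) = 7*(3/8) = 21/8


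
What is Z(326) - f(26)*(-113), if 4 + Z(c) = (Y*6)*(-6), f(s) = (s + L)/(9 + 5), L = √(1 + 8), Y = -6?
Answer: 6245/14 ≈ 446.07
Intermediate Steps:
L = 3 (L = √9 = 3)
f(s) = 3/14 + s/14 (f(s) = (s + 3)/(9 + 5) = (3 + s)/14 = (3 + s)*(1/14) = 3/14 + s/14)
Z(c) = 212 (Z(c) = -4 - 6*6*(-6) = -4 - 36*(-6) = -4 + 216 = 212)
Z(326) - f(26)*(-113) = 212 - (3/14 + (1/14)*26)*(-113) = 212 - (3/14 + 13/7)*(-113) = 212 - 29*(-113)/14 = 212 - 1*(-3277/14) = 212 + 3277/14 = 6245/14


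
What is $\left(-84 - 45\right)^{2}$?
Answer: $16641$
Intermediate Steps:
$\left(-84 - 45\right)^{2} = \left(-129\right)^{2} = 16641$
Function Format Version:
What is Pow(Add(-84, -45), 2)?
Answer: 16641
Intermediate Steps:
Pow(Add(-84, -45), 2) = Pow(-129, 2) = 16641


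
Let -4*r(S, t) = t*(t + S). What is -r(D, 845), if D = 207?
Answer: 222235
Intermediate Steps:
r(S, t) = -t*(S + t)/4 (r(S, t) = -t*(t + S)/4 = -t*(S + t)/4)
-r(D, 845) = -(-1)*845*(207 + 845)/4 = -(-1)*845*1052/4 = -1*(-222235) = 222235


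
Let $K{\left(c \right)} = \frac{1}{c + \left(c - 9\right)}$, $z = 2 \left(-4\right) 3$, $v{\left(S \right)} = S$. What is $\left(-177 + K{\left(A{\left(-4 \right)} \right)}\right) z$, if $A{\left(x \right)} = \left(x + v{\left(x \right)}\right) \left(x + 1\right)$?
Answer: $\frac{55216}{13} \approx 4247.4$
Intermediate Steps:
$A{\left(x \right)} = 2 x \left(1 + x\right)$ ($A{\left(x \right)} = \left(x + x\right) \left(x + 1\right) = 2 x \left(1 + x\right)$)
$z = -24$ ($z = \left(-8\right) 3 = -24$)
$K{\left(c \right)} = \frac{1}{-9 + 2 c}$ ($K{\left(c \right)} = \frac{1}{c + \left(c - 9\right)} = \frac{1}{c + \left(-9 + c\right)} = \frac{1}{-9 + 2 c}$)
$\left(-177 + K{\left(A{\left(-4 \right)} \right)}\right) z = \left(-177 + \frac{1}{-9 + 2 \cdot 2 \left(-4\right) \left(1 - 4\right)}\right) \left(-24\right) = \left(-177 + \frac{1}{-9 + 2 \cdot 2 \left(-4\right) \left(-3\right)}\right) \left(-24\right) = \left(-177 + \frac{1}{-9 + 2 \cdot 24}\right) \left(-24\right) = \left(-177 + \frac{1}{-9 + 48}\right) \left(-24\right) = \left(-177 + \frac{1}{39}\right) \left(-24\right) = \left(- \frac{6902}{39}\right) \left(-24\right) = \frac{55216}{13}$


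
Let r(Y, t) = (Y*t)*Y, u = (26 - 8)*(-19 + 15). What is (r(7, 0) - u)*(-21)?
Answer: -1512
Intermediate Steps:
u = -72 (u = 18*(-4) = -72)
r(Y, t) = t*Y²
(r(7, 0) - u)*(-21) = (0*7² - 1*(-72))*(-21) = (0*49 + 72)*(-21) = (0 + 72)*(-21) = 72*(-21) = -1512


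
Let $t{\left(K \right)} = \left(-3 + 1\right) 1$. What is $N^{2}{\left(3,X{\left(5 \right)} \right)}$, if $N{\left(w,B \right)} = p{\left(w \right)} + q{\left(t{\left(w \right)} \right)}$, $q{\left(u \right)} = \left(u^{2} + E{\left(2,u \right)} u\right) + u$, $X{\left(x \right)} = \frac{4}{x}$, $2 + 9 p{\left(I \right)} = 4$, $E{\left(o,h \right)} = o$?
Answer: $\frac{256}{81} \approx 3.1605$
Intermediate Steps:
$p{\left(I \right)} = \frac{2}{9}$ ($p{\left(I \right)} = - \frac{2}{9} + \frac{1}{9} \cdot 4 = - \frac{2}{9} + \frac{4}{9} = \frac{2}{9}$)
$t{\left(K \right)} = -2$ ($t{\left(K \right)} = \left(-2\right) 1 = -2$)
$q{\left(u \right)} = u^{2} + 3 u$ ($q{\left(u \right)} = \left(u^{2} + 2 u\right) + u = u^{2} + 3 u$)
$N{\left(w,B \right)} = - \frac{16}{9}$ ($N{\left(w,B \right)} = \frac{2}{9} - 2 \left(3 - 2\right) = \frac{2}{9} - 2 = - \frac{16}{9}$)
$N^{2}{\left(3,X{\left(5 \right)} \right)} = \left(- \frac{16}{9}\right)^{2} = \frac{256}{81}$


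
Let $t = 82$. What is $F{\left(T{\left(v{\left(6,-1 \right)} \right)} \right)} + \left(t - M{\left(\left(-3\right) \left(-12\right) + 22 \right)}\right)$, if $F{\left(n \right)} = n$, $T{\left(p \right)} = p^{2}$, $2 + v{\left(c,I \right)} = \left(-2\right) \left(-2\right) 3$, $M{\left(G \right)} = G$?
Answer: $124$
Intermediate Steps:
$v{\left(c,I \right)} = 10$ ($v{\left(c,I \right)} = -2 + \left(-2\right) \left(-2\right) 3 = -2 + 4 \cdot 3 = -2 + 12 = 10$)
$F{\left(T{\left(v{\left(6,-1 \right)} \right)} \right)} + \left(t - M{\left(\left(-3\right) \left(-12\right) + 22 \right)}\right) = 10^{2} + \left(82 - \left(\left(-3\right) \left(-12\right) + 22\right)\right) = 100 + \left(82 - \left(36 + 22\right)\right) = 100 + \left(82 - 58\right) = 100 + 24 = 124$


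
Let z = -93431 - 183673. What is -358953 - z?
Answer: -81849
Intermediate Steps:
z = -277104
-358953 - z = -358953 - 1*(-277104) = -358953 + 277104 = -81849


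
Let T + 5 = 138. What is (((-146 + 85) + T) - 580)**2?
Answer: 258064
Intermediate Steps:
T = 133 (T = -5 + 138 = 133)
(((-146 + 85) + T) - 580)**2 = (((-146 + 85) + 133) - 580)**2 = ((-61 + 133) - 580)**2 = (72 - 580)**2 = (-508)**2 = 258064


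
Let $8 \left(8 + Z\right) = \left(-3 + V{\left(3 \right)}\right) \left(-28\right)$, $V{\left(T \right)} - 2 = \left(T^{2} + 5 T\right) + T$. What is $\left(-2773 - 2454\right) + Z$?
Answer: $-5326$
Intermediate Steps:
$V{\left(T \right)} = 2 + T^{2} + 6 T$ ($V{\left(T \right)} = 2 + \left(\left(T^{2} + 5 T\right) + T\right) = 2 + \left(T^{2} + 6 T\right) = 2 + T^{2} + 6 T$)
$Z = -99$ ($Z = -8 + \frac{\left(-3 + \left(2 + 3^{2} + 6 \cdot 3\right)\right) \left(-28\right)}{8} = -8 + \frac{\left(-3 + \left(2 + 9 + 18\right)\right) \left(-28\right)}{8} = -8 + \frac{\left(-3 + 29\right) \left(-28\right)}{8} = -8 + \frac{26 \left(-28\right)}{8} = -8 + \frac{1}{8} \left(-728\right) = -8 - 91 = -99$)
$\left(-2773 - 2454\right) + Z = \left(-2773 - 2454\right) - 99 = -5227 - 99 = -5326$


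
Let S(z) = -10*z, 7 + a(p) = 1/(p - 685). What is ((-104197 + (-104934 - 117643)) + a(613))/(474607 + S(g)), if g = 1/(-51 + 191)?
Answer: -164697631/239201892 ≈ -0.68853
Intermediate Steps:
g = 1/140 ≈ 0.0071429
a(p) = -7 + 1/(-685 + p) (a(p) = -7 + 1/(p - 685) = -7 + 1/(-685 + p))
((-104197 + (-104934 - 117643)) + a(613))/(474607 + S(g)) = ((-104197 + (-104934 - 117643)) + (4796 - 7*613)/(-685 + 613))/(474607 - 10*1/140) = ((-104197 - 222577) + (4796 - 4291)/(-72))/(474607 - 1/14) = (-326774 - 1/72*505)/(6644497/14) = (-326774 - 505/72)*(14/6644497) = -23528233/72*14/6644497 = -164697631/239201892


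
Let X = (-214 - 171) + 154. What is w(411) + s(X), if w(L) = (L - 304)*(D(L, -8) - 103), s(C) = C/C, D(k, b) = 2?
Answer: -10806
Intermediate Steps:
X = -231 (X = -385 + 154 = -231)
s(C) = 1
w(L) = 30704 - 101*L (w(L) = (L - 304)*(2 - 103) = (-304 + L)*(-101) = 30704 - 101*L)
w(411) + s(X) = (30704 - 101*411) + 1 = (30704 - 41511) + 1 = -10807 + 1 = -10806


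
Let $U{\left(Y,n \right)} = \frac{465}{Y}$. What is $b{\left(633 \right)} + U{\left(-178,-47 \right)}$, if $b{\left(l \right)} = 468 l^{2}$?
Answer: $\frac{33378995991}{178} \approx 1.8752 \cdot 10^{8}$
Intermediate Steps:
$b{\left(633 \right)} + U{\left(-178,-47 \right)} = 468 \cdot 633^{2} + \frac{465}{-178} = 468 \cdot 400689 + 465 \left(- \frac{1}{178}\right) = 187522452 - \frac{465}{178} = \frac{33378995991}{178}$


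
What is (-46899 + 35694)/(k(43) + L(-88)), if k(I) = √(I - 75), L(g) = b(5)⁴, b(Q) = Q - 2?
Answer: -907605/6593 + 44820*I*√2/6593 ≈ -137.66 + 9.614*I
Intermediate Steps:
b(Q) = -2 + Q
L(g) = 81 (L(g) = (-2 + 5)⁴ = 3⁴ = 81)
k(I) = √(-75 + I)
(-46899 + 35694)/(k(43) + L(-88)) = (-46899 + 35694)/(√(-75 + 43) + 81) = -11205/(√(-32) + 81) = -11205/(4*I*√2 + 81) = -11205/(81 + 4*I*√2)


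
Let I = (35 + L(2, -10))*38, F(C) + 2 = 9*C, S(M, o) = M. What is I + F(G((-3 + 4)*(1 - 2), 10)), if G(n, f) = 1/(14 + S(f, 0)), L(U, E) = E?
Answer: 7587/8 ≈ 948.38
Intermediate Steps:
G(n, f) = 1/(14 + f)
F(C) = -2 + 9*C
I = 950 (I = (35 - 10)*38 = 25*38 = 950)
I + F(G((-3 + 4)*(1 - 2), 10)) = 950 + (-2 + 9/(14 + 10)) = 950 + (-2 + 9/24) = 950 + (-2 + 9*(1/24)) = 950 + (-2 + 3/8) = 950 - 13/8 = 7587/8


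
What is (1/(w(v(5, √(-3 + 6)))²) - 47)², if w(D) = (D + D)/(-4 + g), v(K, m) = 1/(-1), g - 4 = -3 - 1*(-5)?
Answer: 2116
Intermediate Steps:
g = 6 (g = 4 + (-3 - 1*(-5)) = 4 + (-3 + 5) = 4 + 2 = 6)
v(K, m) = -1
w(D) = D (w(D) = (D + D)/(-4 + 6) = (2*D)/2 = (2*D)*(½) = D)
(1/(w(v(5, √(-3 + 6)))²) - 47)² = (1/((-1)²) - 47)² = (1/1 - 47)² = (1 - 47)² = (-46)² = 2116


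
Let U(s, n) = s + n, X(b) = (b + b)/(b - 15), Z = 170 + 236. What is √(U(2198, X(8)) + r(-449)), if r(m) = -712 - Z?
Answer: 2*√13202/7 ≈ 32.829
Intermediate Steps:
Z = 406
r(m) = -1118 (r(m) = -712 - 1*406 = -712 - 406 = -1118)
X(b) = 2*b/(-15 + b) (X(b) = (2*b)/(-15 + b) = 2*b/(-15 + b))
U(s, n) = n + s
√(U(2198, X(8)) + r(-449)) = √((2*8/(-15 + 8) + 2198) - 1118) = √((2*8/(-7) + 2198) - 1118) = √((2*8*(-⅐) + 2198) - 1118) = √((-16/7 + 2198) - 1118) = √(15370/7 - 1118) = √(7544/7) = 2*√13202/7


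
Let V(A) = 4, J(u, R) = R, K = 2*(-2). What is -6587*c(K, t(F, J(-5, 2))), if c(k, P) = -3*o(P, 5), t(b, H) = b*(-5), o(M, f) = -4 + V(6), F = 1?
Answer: 0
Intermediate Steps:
K = -4
o(M, f) = 0 (o(M, f) = -4 + 4 = 0)
t(b, H) = -5*b
c(k, P) = 0 (c(k, P) = -3*0 = 0)
-6587*c(K, t(F, J(-5, 2))) = -6587*0 = 0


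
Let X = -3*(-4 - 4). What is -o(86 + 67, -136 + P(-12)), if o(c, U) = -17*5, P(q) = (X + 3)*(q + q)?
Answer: 85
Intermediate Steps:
X = 24 (X = -3*(-8) = 24)
P(q) = 54*q (P(q) = (24 + 3)*(q + q) = 27*(2*q) = 54*q)
o(c, U) = -85
-o(86 + 67, -136 + P(-12)) = -1*(-85) = 85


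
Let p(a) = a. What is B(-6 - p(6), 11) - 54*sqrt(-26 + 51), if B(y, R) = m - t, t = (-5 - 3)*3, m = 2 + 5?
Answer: -239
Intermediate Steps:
m = 7
t = -24 (t = -8*3 = -24)
B(y, R) = 31 (B(y, R) = 7 - 1*(-24) = 7 + 24 = 31)
B(-6 - p(6), 11) - 54*sqrt(-26 + 51) = 31 - 54*sqrt(-26 + 51) = 31 - 54*sqrt(25) = 31 - 54*5 = 31 - 270 = -239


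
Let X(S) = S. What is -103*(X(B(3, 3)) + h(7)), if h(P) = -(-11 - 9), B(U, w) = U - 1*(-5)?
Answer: -2884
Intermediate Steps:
B(U, w) = 5 + U (B(U, w) = U + 5 = 5 + U)
h(P) = 20 (h(P) = -1*(-20) = 20)
-103*(X(B(3, 3)) + h(7)) = -103*((5 + 3) + 20) = -103*(8 + 20) = -103*28 = -2884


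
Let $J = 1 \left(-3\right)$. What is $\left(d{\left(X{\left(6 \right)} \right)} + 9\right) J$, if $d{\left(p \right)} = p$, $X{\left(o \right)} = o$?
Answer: $-45$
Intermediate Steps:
$J = -3$
$\left(d{\left(X{\left(6 \right)} \right)} + 9\right) J = \left(6 + 9\right) \left(-3\right) = 15 \left(-3\right) = -45$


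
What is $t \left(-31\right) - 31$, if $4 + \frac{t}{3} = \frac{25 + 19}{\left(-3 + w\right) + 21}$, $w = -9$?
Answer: $- \frac{341}{3} \approx -113.67$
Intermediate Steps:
$t = \frac{8}{3}$ ($t = -12 + 3 \frac{25 + 19}{\left(-3 - 9\right) + 21} = -12 + 3 \frac{44}{-12 + 21} = -12 + 3 \cdot \frac{44}{9} = -12 + \frac{44}{3} = \frac{8}{3} \approx 2.6667$)
$t \left(-31\right) - 31 = \frac{8}{3} \left(-31\right) - 31 = - \frac{248}{3} - 31 = - \frac{341}{3}$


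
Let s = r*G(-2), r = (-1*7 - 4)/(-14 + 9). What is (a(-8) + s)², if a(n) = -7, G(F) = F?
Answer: 3249/25 ≈ 129.96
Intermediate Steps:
r = 11/5 (r = (-7 - 4)/(-5) = -11*(-⅕) = 11/5 ≈ 2.2000)
s = -22/5 (s = (11/5)*(-2) = -22/5 ≈ -4.4000)
(a(-8) + s)² = (-7 - 22/5)² = (-57/5)² = 3249/25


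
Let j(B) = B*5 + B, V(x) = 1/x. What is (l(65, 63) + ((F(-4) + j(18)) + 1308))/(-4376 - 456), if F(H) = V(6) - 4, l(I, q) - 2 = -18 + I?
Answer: -8767/28992 ≈ -0.30239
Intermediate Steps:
l(I, q) = -16 + I (l(I, q) = 2 + (-18 + I) = -16 + I)
j(B) = 6*B (j(B) = 5*B + B = 6*B)
F(H) = -23/6 (F(H) = 1/6 - 4 = ⅙ - 4 = -23/6)
(l(65, 63) + ((F(-4) + j(18)) + 1308))/(-4376 - 456) = ((-16 + 65) + ((-23/6 + 6*18) + 1308))/(-4376 - 456) = (49 + ((-23/6 + 108) + 1308))/(-4832) = (49 + (625/6 + 1308))*(-1/4832) = (49 + 8473/6)*(-1/4832) = (8767/6)*(-1/4832) = -8767/28992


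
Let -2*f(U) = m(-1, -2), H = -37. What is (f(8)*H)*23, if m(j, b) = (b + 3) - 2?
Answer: -851/2 ≈ -425.50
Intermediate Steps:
m(j, b) = 1 + b (m(j, b) = (3 + b) - 2 = 1 + b)
f(U) = ½ (f(U) = -(1 - 2)/2 = -½*(-1) = ½)
(f(8)*H)*23 = ((½)*(-37))*23 = -37/2*23 = -851/2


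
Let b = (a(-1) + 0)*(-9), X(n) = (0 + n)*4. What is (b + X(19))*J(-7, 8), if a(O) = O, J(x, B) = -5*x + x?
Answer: 2380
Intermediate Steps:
J(x, B) = -4*x
X(n) = 4*n (X(n) = n*4 = 4*n)
b = 9 (b = (-1 + 0)*(-9) = -1*(-9) = 9)
(b + X(19))*J(-7, 8) = (9 + 4*19)*(-4*(-7)) = (9 + 76)*28 = 85*28 = 2380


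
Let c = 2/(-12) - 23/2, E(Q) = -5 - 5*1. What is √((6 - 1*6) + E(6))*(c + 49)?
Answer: 112*I*√10/3 ≈ 118.06*I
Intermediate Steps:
E(Q) = -10 (E(Q) = -5 - 5 = -10)
c = -35/3 (c = 2*(-1/12) - 23*½ = -⅙ - 23/2 = -35/3 ≈ -11.667)
√((6 - 1*6) + E(6))*(c + 49) = √((6 - 1*6) - 10)*(-35/3 + 49) = √((6 - 6) - 10)*(112/3) = √(0 - 10)*(112/3) = √(-10)*(112/3) = (I*√10)*(112/3) = 112*I*√10/3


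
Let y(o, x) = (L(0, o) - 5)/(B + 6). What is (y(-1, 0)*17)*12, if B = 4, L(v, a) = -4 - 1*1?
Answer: -204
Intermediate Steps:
L(v, a) = -5 (L(v, a) = -4 - 1 = -5)
y(o, x) = -1 (y(o, x) = (-5 - 5)/(4 + 6) = -10/10 = -10*⅒ = -1)
(y(-1, 0)*17)*12 = -1*17*12 = -17*12 = -204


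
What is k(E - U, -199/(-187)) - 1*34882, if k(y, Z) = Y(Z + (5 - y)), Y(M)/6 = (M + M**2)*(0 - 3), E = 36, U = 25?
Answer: -1232016562/34969 ≈ -35232.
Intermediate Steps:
Y(M) = -18*M - 18*M**2 (Y(M) = 6*((M + M**2)*(0 - 3)) = 6*((M + M**2)*(-3)) = 6*(-3*M - 3*M**2) = -18*M - 18*M**2)
k(y, Z) = -18*(5 + Z - y)*(6 + Z - y) (k(y, Z) = -18*(Z + (5 - y))*(1 + (Z + (5 - y))) = -18*(5 + Z - y)*(1 + (5 + Z - y)) = -18*(5 + Z - y)*(6 + Z - y))
k(E - U, -199/(-187)) - 1*34882 = -18*(5 - 199/(-187) - (36 - 1*25))*(6 - 199/(-187) - (36 - 1*25)) - 1*34882 = -18*(5 - 199*(-1/187) - (36 - 25))*(6 - 199*(-1/187) - (36 - 25)) - 34882 = -18*(5 + 199/187 - 1*11)*(6 + 199/187 - 1*11) - 34882 = -18*(5 + 199/187 - 11)*(6 + 199/187 - 11) - 34882 = -18*(-923/187)*(-736/187) - 34882 = -12227904/34969 - 34882 = -1232016562/34969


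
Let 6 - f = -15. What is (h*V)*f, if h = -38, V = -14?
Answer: 11172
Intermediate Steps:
f = 21 (f = 6 - 1*(-15) = 6 + 15 = 21)
(h*V)*f = -38*(-14)*21 = 532*21 = 11172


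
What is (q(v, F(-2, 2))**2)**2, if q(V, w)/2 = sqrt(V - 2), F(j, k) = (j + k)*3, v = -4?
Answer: 576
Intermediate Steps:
F(j, k) = 3*j + 3*k
q(V, w) = 2*sqrt(-2 + V) (q(V, w) = 2*sqrt(V - 2) = 2*sqrt(-2 + V))
(q(v, F(-2, 2))**2)**2 = ((2*sqrt(-2 - 4))**2)**2 = ((2*sqrt(-6))**2)**2 = ((2*(I*sqrt(6)))**2)**2 = ((2*I*sqrt(6))**2)**2 = (-24)**2 = 576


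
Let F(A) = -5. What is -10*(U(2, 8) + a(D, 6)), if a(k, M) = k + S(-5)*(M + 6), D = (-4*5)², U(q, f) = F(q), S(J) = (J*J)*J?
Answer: 11050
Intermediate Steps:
S(J) = J³ (S(J) = J²*J = J³)
U(q, f) = -5
D = 400 (D = (-20)² = 400)
a(k, M) = -750 + k - 125*M (a(k, M) = k + (-5)³*(M + 6) = k - 125*(6 + M) = k + (-750 - 125*M) = -750 + k - 125*M)
-10*(U(2, 8) + a(D, 6)) = -10*(-5 + (-750 + 400 - 125*6)) = -10*(-5 + (-750 + 400 - 750)) = -10*(-5 - 1100) = -10*(-1105) = 11050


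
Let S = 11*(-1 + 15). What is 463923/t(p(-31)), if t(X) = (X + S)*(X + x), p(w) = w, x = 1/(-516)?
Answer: -79794756/655877 ≈ -121.66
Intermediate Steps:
x = -1/516 ≈ -0.0019380
S = 154 (S = 11*14 = 154)
t(X) = (154 + X)*(-1/516 + X) (t(X) = (X + 154)*(X - 1/516) = (154 + X)*(-1/516 + X))
463923/t(p(-31)) = 463923/(-77/258 + (-31)**2 + (79463/516)*(-31)) = 463923/(-77/258 + 961 - 2463353/516) = 463923/(-655877/172) = 463923*(-172/655877) = -79794756/655877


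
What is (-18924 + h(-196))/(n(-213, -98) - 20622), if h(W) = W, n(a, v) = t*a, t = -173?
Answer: -19120/16227 ≈ -1.1783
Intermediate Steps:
n(a, v) = -173*a
(-18924 + h(-196))/(n(-213, -98) - 20622) = (-18924 - 196)/(-173*(-213) - 20622) = -19120/(36849 - 20622) = -19120/16227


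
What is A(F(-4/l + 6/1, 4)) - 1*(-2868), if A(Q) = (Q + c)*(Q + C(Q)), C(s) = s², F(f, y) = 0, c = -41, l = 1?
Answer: 2868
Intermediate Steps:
A(Q) = (-41 + Q)*(Q + Q²) (A(Q) = (Q - 41)*(Q + Q²) = (-41 + Q)*(Q + Q²))
A(F(-4/l + 6/1, 4)) - 1*(-2868) = 0*(-41 + 0² - 40*0) - 1*(-2868) = 0*(-41 + 0 + 0) + 2868 = 0*(-41) + 2868 = 0 + 2868 = 2868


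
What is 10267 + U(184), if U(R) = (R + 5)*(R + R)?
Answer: 79819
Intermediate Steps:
U(R) = 2*R*(5 + R) (U(R) = (5 + R)*(2*R) = 2*R*(5 + R))
10267 + U(184) = 10267 + 2*184*(5 + 184) = 10267 + 2*184*189 = 10267 + 69552 = 79819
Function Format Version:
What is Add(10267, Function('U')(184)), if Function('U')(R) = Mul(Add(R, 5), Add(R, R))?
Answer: 79819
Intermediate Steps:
Function('U')(R) = Mul(2, R, Add(5, R)) (Function('U')(R) = Mul(Add(5, R), Mul(2, R)) = Mul(2, R, Add(5, R)))
Add(10267, Function('U')(184)) = Add(10267, Mul(2, 184, Add(5, 184))) = Add(10267, Mul(2, 184, 189)) = Add(10267, 69552) = 79819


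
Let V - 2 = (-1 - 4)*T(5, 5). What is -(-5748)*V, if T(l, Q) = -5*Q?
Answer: 729996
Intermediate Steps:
V = 127 (V = 2 + (-1 - 4)*(-5*5) = 2 - 5*(-25) = 2 + 125 = 127)
-(-5748)*V = -(-5748)*127 = -958*(-762) = 729996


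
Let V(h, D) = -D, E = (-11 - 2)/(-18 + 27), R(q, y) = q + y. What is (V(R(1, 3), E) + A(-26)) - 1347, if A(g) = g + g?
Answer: -12578/9 ≈ -1397.6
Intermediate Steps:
A(g) = 2*g
E = -13/9 ≈ -1.4444
(V(R(1, 3), E) + A(-26)) - 1347 = (-1*(-13/9) + 2*(-26)) - 1347 = (13/9 - 52) - 1347 = -455/9 - 1347 = -12578/9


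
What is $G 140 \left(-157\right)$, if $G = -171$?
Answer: $3758580$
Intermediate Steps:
$G 140 \left(-157\right) = \left(-171\right) 140 \left(-157\right) = \left(-23940\right) \left(-157\right) = 3758580$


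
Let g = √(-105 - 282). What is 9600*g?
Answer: 28800*I*√43 ≈ 1.8885e+5*I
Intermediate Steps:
g = 3*I*√43 (g = √(-387) = 3*I*√43 ≈ 19.672*I)
9600*g = 9600*(3*I*√43) = 28800*I*√43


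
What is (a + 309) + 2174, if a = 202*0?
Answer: 2483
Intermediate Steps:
a = 0
(a + 309) + 2174 = (0 + 309) + 2174 = 309 + 2174 = 2483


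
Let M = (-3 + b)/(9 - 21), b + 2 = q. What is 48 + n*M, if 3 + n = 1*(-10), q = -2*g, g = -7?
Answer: 231/4 ≈ 57.750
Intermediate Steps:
q = 14 (q = -2*(-7) = 14)
b = 12 (b = -2 + 14 = 12)
n = -13 (n = -3 + 1*(-10) = -3 - 10 = -13)
M = -3/4 (M = (-3 + 12)/(9 - 21) = 9/(-12) = 9*(-1/12) = -3/4 ≈ -0.75000)
48 + n*M = 48 - 13*(-3/4) = 48 + 39/4 = 231/4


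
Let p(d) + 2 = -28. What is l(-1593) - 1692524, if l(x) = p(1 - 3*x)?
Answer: -1692554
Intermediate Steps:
p(d) = -30 (p(d) = -2 - 28 = -30)
l(x) = -30
l(-1593) - 1692524 = -30 - 1692524 = -1692554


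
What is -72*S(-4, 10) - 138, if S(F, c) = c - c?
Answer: -138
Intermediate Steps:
S(F, c) = 0
-72*S(-4, 10) - 138 = -72*0 - 138 = 0 - 138 = -138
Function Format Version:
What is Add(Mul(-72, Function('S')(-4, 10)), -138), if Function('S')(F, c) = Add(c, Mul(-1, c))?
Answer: -138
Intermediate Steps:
Function('S')(F, c) = 0
Add(Mul(-72, Function('S')(-4, 10)), -138) = Add(Mul(-72, 0), -138) = Add(0, -138) = -138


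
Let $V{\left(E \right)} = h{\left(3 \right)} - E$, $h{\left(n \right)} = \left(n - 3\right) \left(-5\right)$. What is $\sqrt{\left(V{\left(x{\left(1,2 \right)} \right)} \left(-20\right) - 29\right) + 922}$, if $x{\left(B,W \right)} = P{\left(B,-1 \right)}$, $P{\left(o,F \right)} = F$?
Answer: $3 \sqrt{97} \approx 29.547$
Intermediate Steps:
$h{\left(n \right)} = 15 - 5 n$ ($h{\left(n \right)} = \left(-3 + n\right) \left(-5\right) = 15 - 5 n$)
$x{\left(B,W \right)} = -1$
$V{\left(E \right)} = - E$ ($V{\left(E \right)} = \left(15 - 15\right) - E = 0 - E = - E$)
$\sqrt{\left(V{\left(x{\left(1,2 \right)} \right)} \left(-20\right) - 29\right) + 922} = \sqrt{\left(\left(-1\right) \left(-1\right) \left(-20\right) - 29\right) + 922} = \sqrt{\left(1 \left(-20\right) - 29\right) + 922} = \sqrt{\left(-20 - 29\right) + 922} = \sqrt{-49 + 922} = \sqrt{873} = 3 \sqrt{97}$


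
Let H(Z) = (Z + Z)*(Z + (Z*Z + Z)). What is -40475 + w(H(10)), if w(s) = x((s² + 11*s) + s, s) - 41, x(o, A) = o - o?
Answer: -40516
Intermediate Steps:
x(o, A) = 0
H(Z) = 2*Z*(Z² + 2*Z) (H(Z) = (2*Z)*(Z + (Z² + Z)) = (2*Z)*(Z + (Z + Z²)) = (2*Z)*(Z² + 2*Z) = 2*Z*(Z² + 2*Z))
w(s) = -41 (w(s) = 0 - 41 = -41)
-40475 + w(H(10)) = -40475 - 41 = -40516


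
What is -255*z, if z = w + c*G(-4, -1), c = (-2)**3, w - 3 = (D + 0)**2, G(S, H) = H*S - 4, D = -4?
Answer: -4845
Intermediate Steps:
G(S, H) = -4 + H*S
w = 19 (w = 3 + (-4 + 0)**2 = 3 + (-4)**2 = 3 + 16 = 19)
c = -8
z = 19 (z = 19 - 8*(-4 - 1*(-4)) = 19 - 8*(-4 + 4) = 19 - 8*0 = 19 + 0 = 19)
-255*z = -255*19 = -4845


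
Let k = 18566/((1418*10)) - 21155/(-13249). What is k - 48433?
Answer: -4549300733113/93935410 ≈ -48430.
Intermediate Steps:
k = 272979417/93935410 (k = 18566/14180 - 21155*(-1/13249) = 18566*(1/14180) + 21155/13249 = 9283/7090 + 21155/13249 = 272979417/93935410 ≈ 2.9060)
k - 48433 = 272979417/93935410 - 48433 = -4549300733113/93935410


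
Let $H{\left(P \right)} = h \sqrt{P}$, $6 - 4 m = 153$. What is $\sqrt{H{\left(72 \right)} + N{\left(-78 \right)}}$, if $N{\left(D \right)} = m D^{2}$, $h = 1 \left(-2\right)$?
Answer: $\sqrt{-223587 - 12 \sqrt{2}} \approx 472.87 i$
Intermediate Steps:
$h = -2$
$m = - \frac{147}{4}$ ($m = \frac{3}{2} - \frac{153}{4} = - \frac{147}{4} \approx -36.75$)
$N{\left(D \right)} = - \frac{147 D^{2}}{4}$
$H{\left(P \right)} = - 2 \sqrt{P}$
$\sqrt{H{\left(72 \right)} + N{\left(-78 \right)}} = \sqrt{- 2 \sqrt{72} - \frac{147 \left(-78\right)^{2}}{4}} = \sqrt{- 2 \cdot 6 \sqrt{2} - 223587} = \sqrt{- 12 \sqrt{2} - 223587} = \sqrt{-223587 - 12 \sqrt{2}}$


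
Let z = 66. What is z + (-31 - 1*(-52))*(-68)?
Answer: -1362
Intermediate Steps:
z + (-31 - 1*(-52))*(-68) = 66 + (-31 - 1*(-52))*(-68) = 66 + (-31 + 52)*(-68) = 66 + 21*(-68) = 66 - 1428 = -1362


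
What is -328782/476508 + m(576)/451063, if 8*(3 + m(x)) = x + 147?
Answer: -98839840253/143290085336 ≈ -0.68979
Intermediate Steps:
m(x) = 123/8 + x/8 (m(x) = -3 + (x + 147)/8 = -3 + (147 + x)/8 = -3 + (147/8 + x/8) = 123/8 + x/8)
-328782/476508 + m(576)/451063 = -328782/476508 + (123/8 + (⅛)*576)/451063 = -328782*1/476508 + (123/8 + 72)*(1/451063) = -54797/79418 + (699/8)*(1/451063) = -54797/79418 + 699/3608504 = -98839840253/143290085336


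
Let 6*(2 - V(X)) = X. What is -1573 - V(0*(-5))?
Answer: -1575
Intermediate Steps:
V(X) = 2 - X/6
-1573 - V(0*(-5)) = -1573 - (2 - 0*(-5)) = -1573 - (2 - ⅙*0) = -1573 - (2 + 0) = -1573 - 1*2 = -1573 - 2 = -1575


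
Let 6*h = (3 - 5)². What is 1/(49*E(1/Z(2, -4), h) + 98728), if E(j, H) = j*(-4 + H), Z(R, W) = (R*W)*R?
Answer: 24/2369717 ≈ 1.0128e-5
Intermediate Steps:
Z(R, W) = W*R²
h = ⅔ (h = (3 - 5)²/6 = (⅙)*(-2)² = (⅙)*4 = ⅔ ≈ 0.66667)
1/(49*E(1/Z(2, -4), h) + 98728) = 1/(49*((-4 + ⅔)/((-4*2²))) + 98728) = 1/(49*(-10/3/(-4*4)) + 98728) = 1/(49*(-10/3/(-16)) + 98728) = 1/(49*(-1/16*(-10/3)) + 98728) = 1/(49*(5/24) + 98728) = 1/(245/24 + 98728) = 1/(2369717/24) = 24/2369717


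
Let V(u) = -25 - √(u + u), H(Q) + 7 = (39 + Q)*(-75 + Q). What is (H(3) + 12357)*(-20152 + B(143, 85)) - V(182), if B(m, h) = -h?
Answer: -188730237 + 2*√91 ≈ -1.8873e+8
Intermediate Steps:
H(Q) = -7 + (-75 + Q)*(39 + Q) (H(Q) = -7 + (39 + Q)*(-75 + Q) = -7 + (-75 + Q)*(39 + Q))
V(u) = -25 - √2*√u (V(u) = -25 - √(2*u) = -25 - √2*√u)
(H(3) + 12357)*(-20152 + B(143, 85)) - V(182) = ((-2932 + 3² - 36*3) + 12357)*(-20152 - 1*85) - (-25 - √2*√182) = ((-2932 + 9 - 108) + 12357)*(-20152 - 85) - (-25 - 2*√91) = (-3031 + 12357)*(-20237) + (25 + 2*√91) = 9326*(-20237) + (25 + 2*√91) = -188730262 + (25 + 2*√91) = -188730237 + 2*√91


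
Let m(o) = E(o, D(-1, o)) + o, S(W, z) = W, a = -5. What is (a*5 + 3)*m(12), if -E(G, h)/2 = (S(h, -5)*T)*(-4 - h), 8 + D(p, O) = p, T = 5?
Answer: -10164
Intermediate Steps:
D(p, O) = -8 + p
E(G, h) = -10*h*(-4 - h) (E(G, h) = -2*h*5*(-4 - h) = -2*5*h*(-4 - h) = -10*h*(-4 - h))
m(o) = 450 + o (m(o) = 10*(-8 - 1)*(4 + (-8 - 1)) + o = 10*(-9)*(4 - 9) + o = 10*(-9)*(-5) + o = 450 + o)
(a*5 + 3)*m(12) = (-5*5 + 3)*(450 + 12) = (-25 + 3)*462 = -22*462 = -10164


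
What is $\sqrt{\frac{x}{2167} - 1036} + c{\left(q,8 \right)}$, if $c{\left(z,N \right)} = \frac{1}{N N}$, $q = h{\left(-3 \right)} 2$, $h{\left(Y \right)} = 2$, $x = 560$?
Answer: $\frac{1}{64} + \frac{2 i \sqrt{1215931871}}{2167} \approx 0.015625 + 32.183 i$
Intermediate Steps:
$q = 4$ ($q = 2 \cdot 2 = 4$)
$c{\left(z,N \right)} = \frac{1}{N^{2}}$
$\sqrt{\frac{x}{2167} - 1036} + c{\left(q,8 \right)} = \sqrt{\frac{560}{2167} - 1036} + \frac{1}{64} = \sqrt{- \frac{2244452}{2167}} + \frac{1}{64} = \frac{2 i \sqrt{1215931871}}{2167} + \frac{1}{64} = \frac{1}{64} + \frac{2 i \sqrt{1215931871}}{2167}$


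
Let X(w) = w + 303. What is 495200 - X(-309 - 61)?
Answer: 495267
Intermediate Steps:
X(w) = 303 + w
495200 - X(-309 - 61) = 495200 - (303 + (-309 - 61)) = 495200 - (303 - 370) = 495200 - 1*(-67) = 495200 + 67 = 495267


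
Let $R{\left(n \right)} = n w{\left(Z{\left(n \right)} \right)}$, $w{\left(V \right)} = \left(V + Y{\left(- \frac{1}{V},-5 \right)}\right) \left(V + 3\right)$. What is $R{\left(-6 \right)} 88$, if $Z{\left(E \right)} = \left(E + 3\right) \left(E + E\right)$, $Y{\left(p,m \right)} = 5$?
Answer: $-844272$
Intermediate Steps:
$Z{\left(E \right)} = 2 E \left(3 + E\right)$ ($Z{\left(E \right)} = \left(3 + E\right) 2 E = 2 E \left(3 + E\right)$)
$w{\left(V \right)} = \left(3 + V\right) \left(5 + V\right)$ ($w{\left(V \right)} = \left(V + 5\right) \left(V + 3\right) = \left(5 + V\right) \left(3 + V\right) = \left(3 + V\right) \left(5 + V\right)$)
$R{\left(n \right)} = n \left(15 + 4 n^{2} \left(3 + n\right)^{2} + 16 n \left(3 + n\right)\right)$ ($R{\left(n \right)} = n \left(15 + \left(2 n \left(3 + n\right)\right)^{2} + 8 \cdot 2 n \left(3 + n\right)\right) = n \left(15 + 4 n^{2} \left(3 + n\right)^{2} + 16 n \left(3 + n\right)\right)$)
$R{\left(-6 \right)} 88 = - 6 \left(15 + 4 \left(-6\right)^{2} \left(3 - 6\right)^{2} + 16 \left(-6\right) \left(3 - 6\right)\right) 88 = - 6 \left(15 + 4 \cdot 36 \left(-3\right)^{2} + 16 \left(-6\right) \left(-3\right)\right) 88 = - 6 \left(15 + 4 \cdot 36 \cdot 9 + 288\right) 88 = - 6 \left(15 + 1296 + 288\right) 88 = \left(-6\right) 1599 \cdot 88 = \left(-9594\right) 88 = -844272$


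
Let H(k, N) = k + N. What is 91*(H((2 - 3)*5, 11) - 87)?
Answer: -7371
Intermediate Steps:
H(k, N) = N + k
91*(H((2 - 3)*5, 11) - 87) = 91*((11 + (2 - 3)*5) - 87) = 91*((11 - 1*5) - 87) = 91*((11 - 5) - 87) = 91*(6 - 87) = 91*(-81) = -7371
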